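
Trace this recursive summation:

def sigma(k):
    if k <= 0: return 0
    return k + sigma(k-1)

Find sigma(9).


sigma(9)
= 9 + 8 + 7 + 6 + 5 + 4 + 3 + 2 + 1 + sigma(0)
= 9 + 8 + 7 + 6 + 5 + 4 + 3 + 2 + 1 + 0
= 45

45


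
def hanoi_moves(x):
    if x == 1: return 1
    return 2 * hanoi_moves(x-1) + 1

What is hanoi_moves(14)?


hanoi_moves(14) = 2 * hanoi_moves(13) + 1
hanoi_moves(13) = 2 * hanoi_moves(12) + 1
hanoi_moves(12) = 2 * hanoi_moves(11) + 1
hanoi_moves(11) = 2 * hanoi_moves(10) + 1
hanoi_moves(10) = 2 * hanoi_moves(9) + 1
hanoi_moves(9) = 2 * hanoi_moves(8) + 1
hanoi_moves(8) = 2 * hanoi_moves(7) + 1
hanoi_moves(7) = 2 * hanoi_moves(6) + 1
hanoi_moves(6) = 2 * hanoi_moves(5) + 1
hanoi_moves(5) = 2 * hanoi_moves(4) + 1
hanoi_moves(4) = 2 * hanoi_moves(3) + 1
hanoi_moves(3) = 2 * hanoi_moves(2) + 1
hanoi_moves(2) = 2 * hanoi_moves(1) + 1
hanoi_moves(1) = 1  (base case)
hanoi_moves(2) = 2 * 1 + 1 = 3
hanoi_moves(3) = 2 * 3 + 1 = 7
hanoi_moves(4) = 2 * 7 + 1 = 15
hanoi_moves(5) = 2 * 15 + 1 = 31
hanoi_moves(6) = 2 * 31 + 1 = 63
hanoi_moves(7) = 2 * 63 + 1 = 127
hanoi_moves(8) = 2 * 127 + 1 = 255
hanoi_moves(9) = 2 * 255 + 1 = 511
hanoi_moves(10) = 2 * 511 + 1 = 1023
hanoi_moves(11) = 2 * 1023 + 1 = 2047
hanoi_moves(12) = 2 * 2047 + 1 = 4095
hanoi_moves(13) = 2 * 4095 + 1 = 8191
hanoi_moves(14) = 2 * 8191 + 1 = 16383

16383


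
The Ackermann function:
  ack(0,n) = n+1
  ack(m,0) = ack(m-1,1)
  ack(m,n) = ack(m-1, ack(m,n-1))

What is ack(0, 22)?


ack(0, 22) = 23
Result: ack(0, 22) = 23

23


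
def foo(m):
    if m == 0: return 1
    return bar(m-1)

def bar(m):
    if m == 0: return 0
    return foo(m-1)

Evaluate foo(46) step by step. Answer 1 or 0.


foo(46) = bar(45)
bar(45) = foo(44)
foo(44) = bar(43)
bar(43) = foo(42)
foo(42) = bar(41)
bar(41) = foo(40)
foo(40) = bar(39)
bar(39) = foo(38)
foo(38) = bar(37)
bar(37) = foo(36)
foo(36) = bar(35)
bar(35) = foo(34)
foo(34) = bar(33)
bar(33) = foo(32)
foo(32) = bar(31)
bar(31) = foo(30)
foo(30) = bar(29)
bar(29) = foo(28)
foo(28) = bar(27)
bar(27) = foo(26)
foo(26) = bar(25)
bar(25) = foo(24)
foo(24) = bar(23)
bar(23) = foo(22)
foo(22) = bar(21)
bar(21) = foo(20)
foo(20) = bar(19)
bar(19) = foo(18)
foo(18) = bar(17)
bar(17) = foo(16)
foo(16) = bar(15)
bar(15) = foo(14)
foo(14) = bar(13)
bar(13) = foo(12)
foo(12) = bar(11)
bar(11) = foo(10)
foo(10) = bar(9)
bar(9) = foo(8)
foo(8) = bar(7)
bar(7) = foo(6)
foo(6) = bar(5)
bar(5) = foo(4)
foo(4) = bar(3)
bar(3) = foo(2)
foo(2) = bar(1)
bar(1) = foo(0)
foo(0) = 1  (base case)
Result: 1

1


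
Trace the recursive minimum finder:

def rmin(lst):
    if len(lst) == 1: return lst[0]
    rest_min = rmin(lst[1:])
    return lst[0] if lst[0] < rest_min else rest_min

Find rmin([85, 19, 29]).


rmin([85, 19, 29]): compare 85 with rmin([19, 29])
rmin([19, 29]): compare 19 with rmin([29])
rmin([29]) = 29  (base case)
Compare 19 with 29 -> 19
Compare 85 with 19 -> 19

19


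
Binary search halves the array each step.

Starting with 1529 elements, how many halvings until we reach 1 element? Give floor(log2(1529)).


1529 / 2 = 764
764 / 2 = 382
382 / 2 = 191
191 / 2 = 95
95 / 2 = 47
47 / 2 = 23
23 / 2 = 11
11 / 2 = 5
5 / 2 = 2
2 / 2 = 1
Reached 1 after 10 halvings

10


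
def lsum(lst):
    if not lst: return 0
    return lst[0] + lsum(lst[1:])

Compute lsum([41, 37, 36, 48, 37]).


lsum([41, 37, 36, 48, 37]) = 41 + lsum([37, 36, 48, 37])
lsum([37, 36, 48, 37]) = 37 + lsum([36, 48, 37])
lsum([36, 48, 37]) = 36 + lsum([48, 37])
lsum([48, 37]) = 48 + lsum([37])
lsum([37]) = 37 + lsum([])
lsum([]) = 0  (base case)
Total: 41 + 37 + 36 + 48 + 37 + 0 = 199

199


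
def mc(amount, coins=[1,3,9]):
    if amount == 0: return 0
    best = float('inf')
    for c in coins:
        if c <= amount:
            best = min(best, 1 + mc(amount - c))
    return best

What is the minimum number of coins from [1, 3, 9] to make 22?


Building up with DP:
mc(0) = 0
mc(1) = min(1+mc(0)=1+0=1) = 1
mc(2) = min(1+mc(1)=1+1=2) = 2
mc(3) = min(1+mc(2)=1+2=3, 1+mc(0)=1+0=1) = 1
mc(4) = min(1+mc(3)=1+1=2, 1+mc(1)=1+1=2) = 2
mc(5) = min(1+mc(4)=1+2=3, 1+mc(2)=1+2=3) = 3
mc(6) = min(1+mc(5)=1+3=4, 1+mc(3)=1+1=2) = 2
mc(7) = min(1+mc(6)=1+2=3, 1+mc(4)=1+2=3) = 3
mc(8) = min(1+mc(7)=1+3=4, 1+mc(5)=1+3=4) = 4
mc(9) = min(1+mc(8)=1+4=5, 1+mc(6)=1+2=3, 1+mc(0)=1+0=1) = 1
mc(10) = min(1+mc(9)=1+1=2, 1+mc(7)=1+3=4, 1+mc(1)=1+1=2) = 2
mc(11) = min(1+mc(10)=1+2=3, 1+mc(8)=1+4=5, 1+mc(2)=1+2=3) = 3
mc(12) = min(1+mc(11)=1+3=4, 1+mc(9)=1+1=2, 1+mc(3)=1+1=2) = 2
mc(13) = min(1+mc(12)=1+2=3, 1+mc(10)=1+2=3, 1+mc(4)=1+2=3) = 3
mc(14) = min(1+mc(13)=1+3=4, 1+mc(11)=1+3=4, 1+mc(5)=1+3=4) = 4
mc(15) = min(1+mc(14)=1+4=5, 1+mc(12)=1+2=3, 1+mc(6)=1+2=3) = 3
mc(16) = min(1+mc(15)=1+3=4, 1+mc(13)=1+3=4, 1+mc(7)=1+3=4) = 4
mc(17) = min(1+mc(16)=1+4=5, 1+mc(14)=1+4=5, 1+mc(8)=1+4=5) = 5
mc(18) = min(1+mc(17)=1+5=6, 1+mc(15)=1+3=4, 1+mc(9)=1+1=2) = 2
mc(19) = min(1+mc(18)=1+2=3, 1+mc(16)=1+4=5, 1+mc(10)=1+2=3) = 3
mc(20) = min(1+mc(19)=1+3=4, 1+mc(17)=1+5=6, 1+mc(11)=1+3=4) = 4
mc(21) = min(1+mc(20)=1+4=5, 1+mc(18)=1+2=3, 1+mc(12)=1+2=3) = 3
mc(22) = min(1+mc(21)=1+3=4, 1+mc(19)=1+3=4, 1+mc(13)=1+3=4) = 4

4


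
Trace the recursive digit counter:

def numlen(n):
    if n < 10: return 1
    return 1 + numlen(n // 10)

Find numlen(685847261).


numlen(685847261) = 1 + numlen(68584726)
numlen(68584726) = 1 + numlen(6858472)
numlen(6858472) = 1 + numlen(685847)
numlen(685847) = 1 + numlen(68584)
numlen(68584) = 1 + numlen(6858)
numlen(6858) = 1 + numlen(685)
numlen(685) = 1 + numlen(68)
numlen(68) = 1 + numlen(6)
numlen(6) = 1  (base case: 6 < 10)
Unwinding: 1 + 1 + 1 + 1 + 1 + 1 + 1 + 1 + 1 = 9

9


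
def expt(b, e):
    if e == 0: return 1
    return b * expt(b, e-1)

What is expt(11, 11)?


expt(11, 11)
= 11 * expt(11, 10)
= 11 * 11 * expt(11, 9)
= 11 * 11 * 11 * expt(11, 8)
= 11 * 11 * 11 * 11 * expt(11, 7)
= 11 * 11 * 11 * 11 * 11 * expt(11, 6)
= 11 * 11 * 11 * 11 * 11 * 11 * expt(11, 5)
= 11 * 11 * 11 * 11 * 11 * 11 * 11 * expt(11, 4)
= 11 * 11 * 11 * 11 * 11 * 11 * 11 * 11 * expt(11, 3)
= 11 * 11 * 11 * 11 * 11 * 11 * 11 * 11 * 11 * expt(11, 2)
= 11 * 11 * 11 * 11 * 11 * 11 * 11 * 11 * 11 * 11 * expt(11, 1)
= 11 * 11 * 11 * 11 * 11 * 11 * 11 * 11 * 11 * 11 * 11 * expt(11, 0)
= 11 * 11 * 11 * 11 * 11 * 11 * 11 * 11 * 11 * 11 * 11 * 1
= 285311670611

285311670611


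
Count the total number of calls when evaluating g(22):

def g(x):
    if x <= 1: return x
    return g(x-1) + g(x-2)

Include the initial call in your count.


Let C(n) = total calls for g(n)
C(0) = 1, C(1) = 1
C(2) = 1 + C(1) + C(0) = 1 + 1 + 1 = 3
C(3) = 1 + C(2) + C(1) = 1 + 3 + 1 = 5
C(4) = 1 + C(3) + C(2) = 1 + 5 + 3 = 9
C(5) = 1 + C(4) + C(3) = 1 + 9 + 5 = 15
C(6) = 1 + C(5) + C(4) = 1 + 15 + 9 = 25
C(7) = 1 + C(6) + C(5) = 1 + 25 + 15 = 41
C(8) = 1 + C(7) + C(6) = 1 + 41 + 25 = 67
C(9) = 1 + C(8) + C(7) = 1 + 67 + 41 = 109
C(10) = 1 + C(9) + C(8) = 1 + 109 + 67 = 177
C(11) = 1 + C(10) + C(9) = 1 + 177 + 109 = 287
C(12) = 1 + C(11) + C(10) = 1 + 287 + 177 = 465
C(13) = 1 + C(12) + C(11) = 1 + 465 + 287 = 753
C(14) = 1 + C(13) + C(12) = 1 + 753 + 465 = 1219
C(15) = 1 + C(14) + C(13) = 1 + 1219 + 753 = 1973
C(16) = 1 + C(15) + C(14) = 1 + 1973 + 1219 = 3193
C(17) = 1 + C(16) + C(15) = 1 + 3193 + 1973 = 5167
C(18) = 1 + C(17) + C(16) = 1 + 5167 + 3193 = 8361
C(19) = 1 + C(18) + C(17) = 1 + 8361 + 5167 = 13529
C(20) = 1 + C(19) + C(18) = 1 + 13529 + 8361 = 21891
C(21) = 1 + C(20) + C(19) = 1 + 21891 + 13529 = 35421
C(22) = 1 + C(21) + C(20) = 1 + 35421 + 21891 = 57313

57313


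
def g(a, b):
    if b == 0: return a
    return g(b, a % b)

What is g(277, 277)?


g(277, 277) = g(277, 0)
g(277, 0) = 277  (base case)

277


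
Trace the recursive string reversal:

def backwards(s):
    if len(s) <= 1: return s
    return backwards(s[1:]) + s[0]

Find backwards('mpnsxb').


backwards('mpnsxb') = backwards('pnsxb') + 'm'
backwards('pnsxb') = backwards('nsxb') + 'p'
backwards('nsxb') = backwards('sxb') + 'n'
backwards('sxb') = backwards('xb') + 's'
backwards('xb') = backwards('b') + 'x'
backwards('b') = 'b'  (base case)
Concatenating: 'b' + 'x' + 's' + 'n' + 'p' + 'm' = 'bxsnpm'

bxsnpm


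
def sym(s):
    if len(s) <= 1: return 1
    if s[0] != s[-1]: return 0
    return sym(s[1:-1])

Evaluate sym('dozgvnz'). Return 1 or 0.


sym('dozgvnz'): s[0]='d' != s[-1]='z' -> return 0
Result: 0 (not a palindrome)

0


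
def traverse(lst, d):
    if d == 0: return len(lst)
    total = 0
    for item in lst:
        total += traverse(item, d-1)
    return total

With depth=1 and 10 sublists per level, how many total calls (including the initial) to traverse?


At depth 0 (root): 1 call
At depth 1: each of 1 parents calls traverse on 10 children = 10 calls
Total: 1 + 10 = 11

11


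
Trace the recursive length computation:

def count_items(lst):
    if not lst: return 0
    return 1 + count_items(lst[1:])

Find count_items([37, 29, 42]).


count_items([37, 29, 42]) = 1 + count_items([29, 42])
count_items([29, 42]) = 1 + count_items([42])
count_items([42]) = 1 + count_items([])
count_items([]) = 0  (base case)
Unwinding: 1 + 1 + 1 + 0 = 3

3


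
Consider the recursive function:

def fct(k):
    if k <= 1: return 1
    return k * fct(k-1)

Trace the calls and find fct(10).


fct(10)
= 10 * fct(9)
= 10 * 9 * fct(8)
= 10 * 9 * 8 * fct(7)
= 10 * 9 * 8 * 7 * fct(6)
= 10 * 9 * 8 * 7 * 6 * fct(5)
= 10 * 9 * 8 * 7 * 6 * 5 * fct(4)
= 10 * 9 * 8 * 7 * 6 * 5 * 4 * fct(3)
= 10 * 9 * 8 * 7 * 6 * 5 * 4 * 3 * fct(2)
= 10 * 9 * 8 * 7 * 6 * 5 * 4 * 3 * 2 * fct(1)
= 10 * 9 * 8 * 7 * 6 * 5 * 4 * 3 * 2 * 1
= 3628800

3628800


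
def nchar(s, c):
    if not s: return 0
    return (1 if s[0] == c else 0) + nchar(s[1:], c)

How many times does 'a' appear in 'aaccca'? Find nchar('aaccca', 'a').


s[0]='a' == 'a' -> 1
s[0]='a' == 'a' -> 1
s[0]='c' != 'a' -> 0
s[0]='c' != 'a' -> 0
s[0]='c' != 'a' -> 0
s[0]='a' == 'a' -> 1
Sum: 1 + 1 + 0 + 0 + 0 + 1 = 3

3


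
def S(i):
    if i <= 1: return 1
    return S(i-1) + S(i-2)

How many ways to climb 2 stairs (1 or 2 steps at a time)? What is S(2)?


Building up from base cases:
S(0) = 1
S(1) = 1
S(2) = S(1) + S(0) = 1 + 1 = 2

2


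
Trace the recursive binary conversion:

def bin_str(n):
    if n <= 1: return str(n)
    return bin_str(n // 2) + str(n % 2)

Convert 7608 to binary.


bin_str(7608) = bin_str(3804) + '0'
bin_str(3804) = bin_str(1902) + '0'
bin_str(1902) = bin_str(951) + '0'
bin_str(951) = bin_str(475) + '1'
bin_str(475) = bin_str(237) + '1'
bin_str(237) = bin_str(118) + '1'
bin_str(118) = bin_str(59) + '0'
bin_str(59) = bin_str(29) + '1'
bin_str(29) = bin_str(14) + '1'
bin_str(14) = bin_str(7) + '0'
bin_str(7) = bin_str(3) + '1'
bin_str(3) = bin_str(1) + '1'
bin_str(1) = '1'  (base case)
Concatenating: '1' + '1' + '1' + '0' + '1' + '1' + '0' + '1' + '1' + '1' + '0' + '0' + '0' = '1110110111000'

1110110111000


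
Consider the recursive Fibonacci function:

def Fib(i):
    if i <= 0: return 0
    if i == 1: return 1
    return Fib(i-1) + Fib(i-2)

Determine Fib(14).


Computing Fib(14) bottom-up:
Fib(0) = 0
Fib(1) = 1
Fib(2) = Fib(1) + Fib(0) = 1 + 0 = 1
Fib(3) = Fib(2) + Fib(1) = 1 + 1 = 2
Fib(4) = Fib(3) + Fib(2) = 2 + 1 = 3
Fib(5) = Fib(4) + Fib(3) = 3 + 2 = 5
Fib(6) = Fib(5) + Fib(4) = 5 + 3 = 8
Fib(7) = Fib(6) + Fib(5) = 8 + 5 = 13
Fib(8) = Fib(7) + Fib(6) = 13 + 8 = 21
Fib(9) = Fib(8) + Fib(7) = 21 + 13 = 34
Fib(10) = Fib(9) + Fib(8) = 34 + 21 = 55
Fib(11) = Fib(10) + Fib(9) = 55 + 34 = 89
Fib(12) = Fib(11) + Fib(10) = 89 + 55 = 144
Fib(13) = Fib(12) + Fib(11) = 144 + 89 = 233
Fib(14) = Fib(13) + Fib(12) = 233 + 144 = 377

377


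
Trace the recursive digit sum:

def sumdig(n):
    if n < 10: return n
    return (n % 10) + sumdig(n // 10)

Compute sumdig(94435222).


sumdig(94435222) = 2 + sumdig(9443522)
sumdig(9443522) = 2 + sumdig(944352)
sumdig(944352) = 2 + sumdig(94435)
sumdig(94435) = 5 + sumdig(9443)
sumdig(9443) = 3 + sumdig(944)
sumdig(944) = 4 + sumdig(94)
sumdig(94) = 4 + sumdig(9)
sumdig(9) = 9  (base case)
Total: 2 + 2 + 2 + 5 + 3 + 4 + 4 + 9 = 31

31


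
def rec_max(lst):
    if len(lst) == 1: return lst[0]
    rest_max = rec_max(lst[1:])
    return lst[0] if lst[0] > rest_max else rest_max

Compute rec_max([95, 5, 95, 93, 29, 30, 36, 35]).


rec_max([95, 5, 95, 93, 29, 30, 36, 35]): compare 95 with rec_max([5, 95, 93, 29, 30, 36, 35])
rec_max([5, 95, 93, 29, 30, 36, 35]): compare 5 with rec_max([95, 93, 29, 30, 36, 35])
rec_max([95, 93, 29, 30, 36, 35]): compare 95 with rec_max([93, 29, 30, 36, 35])
rec_max([93, 29, 30, 36, 35]): compare 93 with rec_max([29, 30, 36, 35])
rec_max([29, 30, 36, 35]): compare 29 with rec_max([30, 36, 35])
rec_max([30, 36, 35]): compare 30 with rec_max([36, 35])
rec_max([36, 35]): compare 36 with rec_max([35])
rec_max([35]) = 35  (base case)
Compare 36 with 35 -> 36
Compare 30 with 36 -> 36
Compare 29 with 36 -> 36
Compare 93 with 36 -> 93
Compare 95 with 93 -> 95
Compare 5 with 95 -> 95
Compare 95 with 95 -> 95

95


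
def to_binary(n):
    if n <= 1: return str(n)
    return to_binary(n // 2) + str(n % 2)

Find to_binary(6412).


to_binary(6412) = to_binary(3206) + '0'
to_binary(3206) = to_binary(1603) + '0'
to_binary(1603) = to_binary(801) + '1'
to_binary(801) = to_binary(400) + '1'
to_binary(400) = to_binary(200) + '0'
to_binary(200) = to_binary(100) + '0'
to_binary(100) = to_binary(50) + '0'
to_binary(50) = to_binary(25) + '0'
to_binary(25) = to_binary(12) + '1'
to_binary(12) = to_binary(6) + '0'
to_binary(6) = to_binary(3) + '0'
to_binary(3) = to_binary(1) + '1'
to_binary(1) = '1'  (base case)
Concatenating: '1' + '1' + '0' + '0' + '1' + '0' + '0' + '0' + '0' + '1' + '1' + '0' + '0' = '1100100001100'

1100100001100


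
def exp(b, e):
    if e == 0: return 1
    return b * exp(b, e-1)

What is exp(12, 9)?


exp(12, 9)
= 12 * exp(12, 8)
= 12 * 12 * exp(12, 7)
= 12 * 12 * 12 * exp(12, 6)
= 12 * 12 * 12 * 12 * exp(12, 5)
= 12 * 12 * 12 * 12 * 12 * exp(12, 4)
= 12 * 12 * 12 * 12 * 12 * 12 * exp(12, 3)
= 12 * 12 * 12 * 12 * 12 * 12 * 12 * exp(12, 2)
= 12 * 12 * 12 * 12 * 12 * 12 * 12 * 12 * exp(12, 1)
= 12 * 12 * 12 * 12 * 12 * 12 * 12 * 12 * 12 * exp(12, 0)
= 12 * 12 * 12 * 12 * 12 * 12 * 12 * 12 * 12 * 1
= 5159780352

5159780352


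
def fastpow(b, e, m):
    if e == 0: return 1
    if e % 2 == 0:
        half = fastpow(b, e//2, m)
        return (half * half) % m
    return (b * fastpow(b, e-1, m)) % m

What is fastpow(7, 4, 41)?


fastpow(7, 4, 41): e is even, compute fastpow(7, 2, 41)
  fastpow(7, 2, 41): e is even, compute fastpow(7, 1, 41)
    fastpow(7, 1, 41): e is odd, compute fastpow(7, 0, 41)
      fastpow(7, 0, 41) = 1
    (7 * 1) % 41 = 7
  half=7, (7*7) % 41 = 8
half=8, (8*8) % 41 = 23

23


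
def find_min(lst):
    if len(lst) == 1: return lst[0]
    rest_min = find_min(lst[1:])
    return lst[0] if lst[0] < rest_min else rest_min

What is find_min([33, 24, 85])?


find_min([33, 24, 85]): compare 33 with find_min([24, 85])
find_min([24, 85]): compare 24 with find_min([85])
find_min([85]) = 85  (base case)
Compare 24 with 85 -> 24
Compare 33 with 24 -> 24

24


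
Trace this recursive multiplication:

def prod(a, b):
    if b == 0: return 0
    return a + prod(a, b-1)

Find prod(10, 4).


prod(10, 4) = 10 + prod(10, 3)
prod(10, 3) = 10 + prod(10, 2)
prod(10, 2) = 10 + prod(10, 1)
prod(10, 1) = 10 + prod(10, 0)
prod(10, 0) = 0  (base case)
Total: 10 + 10 + 10 + 10 + 0 = 40

40


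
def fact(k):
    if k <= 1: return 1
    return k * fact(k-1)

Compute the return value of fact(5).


fact(5)
= 5 * fact(4)
= 5 * 4 * fact(3)
= 5 * 4 * 3 * fact(2)
= 5 * 4 * 3 * 2 * fact(1)
= 5 * 4 * 3 * 2 * 1
= 120

120


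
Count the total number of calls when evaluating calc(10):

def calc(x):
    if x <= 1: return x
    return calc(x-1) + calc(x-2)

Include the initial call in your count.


Let C(n) = total calls for calc(n)
C(0) = 1, C(1) = 1
C(2) = 1 + C(1) + C(0) = 1 + 1 + 1 = 3
C(3) = 1 + C(2) + C(1) = 1 + 3 + 1 = 5
C(4) = 1 + C(3) + C(2) = 1 + 5 + 3 = 9
C(5) = 1 + C(4) + C(3) = 1 + 9 + 5 = 15
C(6) = 1 + C(5) + C(4) = 1 + 15 + 9 = 25
C(7) = 1 + C(6) + C(5) = 1 + 25 + 15 = 41
C(8) = 1 + C(7) + C(6) = 1 + 41 + 25 = 67
C(9) = 1 + C(8) + C(7) = 1 + 67 + 41 = 109
C(10) = 1 + C(9) + C(8) = 1 + 109 + 67 = 177

177


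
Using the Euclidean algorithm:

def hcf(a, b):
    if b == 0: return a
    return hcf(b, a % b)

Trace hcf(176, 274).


hcf(176, 274) = hcf(274, 176)
hcf(274, 176) = hcf(176, 98)
hcf(176, 98) = hcf(98, 78)
hcf(98, 78) = hcf(78, 20)
hcf(78, 20) = hcf(20, 18)
hcf(20, 18) = hcf(18, 2)
hcf(18, 2) = hcf(2, 0)
hcf(2, 0) = 2  (base case)

2


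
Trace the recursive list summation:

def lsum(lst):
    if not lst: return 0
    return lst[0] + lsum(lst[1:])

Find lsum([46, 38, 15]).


lsum([46, 38, 15]) = 46 + lsum([38, 15])
lsum([38, 15]) = 38 + lsum([15])
lsum([15]) = 15 + lsum([])
lsum([]) = 0  (base case)
Total: 46 + 38 + 15 + 0 = 99

99


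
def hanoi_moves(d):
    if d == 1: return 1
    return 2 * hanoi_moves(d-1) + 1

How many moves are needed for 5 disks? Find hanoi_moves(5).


hanoi_moves(5) = 2 * hanoi_moves(4) + 1
hanoi_moves(4) = 2 * hanoi_moves(3) + 1
hanoi_moves(3) = 2 * hanoi_moves(2) + 1
hanoi_moves(2) = 2 * hanoi_moves(1) + 1
hanoi_moves(1) = 1  (base case)
hanoi_moves(2) = 2 * 1 + 1 = 3
hanoi_moves(3) = 2 * 3 + 1 = 7
hanoi_moves(4) = 2 * 7 + 1 = 15
hanoi_moves(5) = 2 * 15 + 1 = 31

31


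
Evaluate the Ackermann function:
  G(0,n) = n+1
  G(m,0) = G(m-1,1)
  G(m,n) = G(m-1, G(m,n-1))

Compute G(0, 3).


G(0, 3) = 4
Result: G(0, 3) = 4

4


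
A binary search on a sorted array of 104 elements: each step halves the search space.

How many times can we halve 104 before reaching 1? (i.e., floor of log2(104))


104 / 2 = 52
52 / 2 = 26
26 / 2 = 13
13 / 2 = 6
6 / 2 = 3
3 / 2 = 1
Reached 1 after 6 halvings

6


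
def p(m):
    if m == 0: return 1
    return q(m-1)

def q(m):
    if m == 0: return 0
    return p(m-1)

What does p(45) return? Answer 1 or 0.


p(45) = q(44)
q(44) = p(43)
p(43) = q(42)
q(42) = p(41)
p(41) = q(40)
q(40) = p(39)
p(39) = q(38)
q(38) = p(37)
p(37) = q(36)
q(36) = p(35)
p(35) = q(34)
q(34) = p(33)
p(33) = q(32)
q(32) = p(31)
p(31) = q(30)
q(30) = p(29)
p(29) = q(28)
q(28) = p(27)
p(27) = q(26)
q(26) = p(25)
p(25) = q(24)
q(24) = p(23)
p(23) = q(22)
q(22) = p(21)
p(21) = q(20)
q(20) = p(19)
p(19) = q(18)
q(18) = p(17)
p(17) = q(16)
q(16) = p(15)
p(15) = q(14)
q(14) = p(13)
p(13) = q(12)
q(12) = p(11)
p(11) = q(10)
q(10) = p(9)
p(9) = q(8)
q(8) = p(7)
p(7) = q(6)
q(6) = p(5)
p(5) = q(4)
q(4) = p(3)
p(3) = q(2)
q(2) = p(1)
p(1) = q(0)
q(0) = 0  (base case)
Result: 0

0


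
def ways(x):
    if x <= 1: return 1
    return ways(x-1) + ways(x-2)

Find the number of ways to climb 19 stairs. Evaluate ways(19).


Building up from base cases:
ways(0) = 1
ways(1) = 1
ways(2) = ways(1) + ways(0) = 1 + 1 = 2
ways(3) = ways(2) + ways(1) = 2 + 1 = 3
ways(4) = ways(3) + ways(2) = 3 + 2 = 5
ways(5) = ways(4) + ways(3) = 5 + 3 = 8
ways(6) = ways(5) + ways(4) = 8 + 5 = 13
ways(7) = ways(6) + ways(5) = 13 + 8 = 21
ways(8) = ways(7) + ways(6) = 21 + 13 = 34
ways(9) = ways(8) + ways(7) = 34 + 21 = 55
ways(10) = ways(9) + ways(8) = 55 + 34 = 89
ways(11) = ways(10) + ways(9) = 89 + 55 = 144
ways(12) = ways(11) + ways(10) = 144 + 89 = 233
ways(13) = ways(12) + ways(11) = 233 + 144 = 377
ways(14) = ways(13) + ways(12) = 377 + 233 = 610
ways(15) = ways(14) + ways(13) = 610 + 377 = 987
ways(16) = ways(15) + ways(14) = 987 + 610 = 1597
ways(17) = ways(16) + ways(15) = 1597 + 987 = 2584
ways(18) = ways(17) + ways(16) = 2584 + 1597 = 4181
ways(19) = ways(18) + ways(17) = 4181 + 2584 = 6765

6765


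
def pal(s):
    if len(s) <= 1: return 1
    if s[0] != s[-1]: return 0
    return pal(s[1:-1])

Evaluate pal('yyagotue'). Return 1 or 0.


pal('yyagotue'): s[0]='y' != s[-1]='e' -> return 0
Result: 0 (not a palindrome)

0


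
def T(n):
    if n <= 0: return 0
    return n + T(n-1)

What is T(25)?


T(25)
= 25 + 24 + 23 + 22 + 21 + 20 + 19 + 18 + 17 + 16 + 15 + 14 + 13 + 12 + 11 + 10 + 9 + 8 + 7 + 6 + 5 + 4 + 3 + 2 + 1 + T(0)
= 25 + 24 + 23 + 22 + 21 + 20 + 19 + 18 + 17 + 16 + 15 + 14 + 13 + 12 + 11 + 10 + 9 + 8 + 7 + 6 + 5 + 4 + 3 + 2 + 1 + 0
= 325

325


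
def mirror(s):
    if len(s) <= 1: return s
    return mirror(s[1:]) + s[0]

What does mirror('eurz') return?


mirror('eurz') = mirror('urz') + 'e'
mirror('urz') = mirror('rz') + 'u'
mirror('rz') = mirror('z') + 'r'
mirror('z') = 'z'  (base case)
Concatenating: 'z' + 'r' + 'u' + 'e' = 'zrue'

zrue


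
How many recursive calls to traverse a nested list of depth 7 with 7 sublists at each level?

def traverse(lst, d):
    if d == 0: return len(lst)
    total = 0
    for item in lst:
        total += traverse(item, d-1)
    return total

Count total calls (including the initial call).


At depth 0 (root): 1 call
At depth 1: each of 1 parents calls traverse on 7 children = 7 calls
At depth 2: each of 7 parents calls traverse on 7 children = 49 calls
At depth 3: each of 49 parents calls traverse on 7 children = 343 calls
At depth 4: each of 343 parents calls traverse on 7 children = 2401 calls
At depth 5: each of 2401 parents calls traverse on 7 children = 16807 calls
At depth 6: each of 16807 parents calls traverse on 7 children = 117649 calls
At depth 7: each of 117649 parents calls traverse on 7 children = 823543 calls
Total: 1 + 7 + 49 + 343 + 2401 + 16807 + 117649 + 823543 = 960800

960800


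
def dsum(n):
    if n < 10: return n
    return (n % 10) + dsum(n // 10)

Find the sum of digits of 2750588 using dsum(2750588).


dsum(2750588) = 8 + dsum(275058)
dsum(275058) = 8 + dsum(27505)
dsum(27505) = 5 + dsum(2750)
dsum(2750) = 0 + dsum(275)
dsum(275) = 5 + dsum(27)
dsum(27) = 7 + dsum(2)
dsum(2) = 2  (base case)
Total: 8 + 8 + 5 + 0 + 5 + 7 + 2 = 35

35


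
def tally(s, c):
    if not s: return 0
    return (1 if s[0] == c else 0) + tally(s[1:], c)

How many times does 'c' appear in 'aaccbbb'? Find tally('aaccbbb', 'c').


s[0]='a' != 'c' -> 0
s[0]='a' != 'c' -> 0
s[0]='c' == 'c' -> 1
s[0]='c' == 'c' -> 1
s[0]='b' != 'c' -> 0
s[0]='b' != 'c' -> 0
s[0]='b' != 'c' -> 0
Sum: 0 + 0 + 1 + 1 + 0 + 0 + 0 = 2

2


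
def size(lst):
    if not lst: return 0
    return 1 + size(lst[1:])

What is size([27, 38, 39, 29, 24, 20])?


size([27, 38, 39, 29, 24, 20]) = 1 + size([38, 39, 29, 24, 20])
size([38, 39, 29, 24, 20]) = 1 + size([39, 29, 24, 20])
size([39, 29, 24, 20]) = 1 + size([29, 24, 20])
size([29, 24, 20]) = 1 + size([24, 20])
size([24, 20]) = 1 + size([20])
size([20]) = 1 + size([])
size([]) = 0  (base case)
Unwinding: 1 + 1 + 1 + 1 + 1 + 1 + 0 = 6

6


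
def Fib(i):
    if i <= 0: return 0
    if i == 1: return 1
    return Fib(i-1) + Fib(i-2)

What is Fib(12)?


Computing Fib(12) bottom-up:
Fib(0) = 0
Fib(1) = 1
Fib(2) = Fib(1) + Fib(0) = 1 + 0 = 1
Fib(3) = Fib(2) + Fib(1) = 1 + 1 = 2
Fib(4) = Fib(3) + Fib(2) = 2 + 1 = 3
Fib(5) = Fib(4) + Fib(3) = 3 + 2 = 5
Fib(6) = Fib(5) + Fib(4) = 5 + 3 = 8
Fib(7) = Fib(6) + Fib(5) = 8 + 5 = 13
Fib(8) = Fib(7) + Fib(6) = 13 + 8 = 21
Fib(9) = Fib(8) + Fib(7) = 21 + 13 = 34
Fib(10) = Fib(9) + Fib(8) = 34 + 21 = 55
Fib(11) = Fib(10) + Fib(9) = 55 + 34 = 89
Fib(12) = Fib(11) + Fib(10) = 89 + 55 = 144

144


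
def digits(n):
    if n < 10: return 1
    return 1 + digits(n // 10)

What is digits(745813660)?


digits(745813660) = 1 + digits(74581366)
digits(74581366) = 1 + digits(7458136)
digits(7458136) = 1 + digits(745813)
digits(745813) = 1 + digits(74581)
digits(74581) = 1 + digits(7458)
digits(7458) = 1 + digits(745)
digits(745) = 1 + digits(74)
digits(74) = 1 + digits(7)
digits(7) = 1  (base case: 7 < 10)
Unwinding: 1 + 1 + 1 + 1 + 1 + 1 + 1 + 1 + 1 = 9

9


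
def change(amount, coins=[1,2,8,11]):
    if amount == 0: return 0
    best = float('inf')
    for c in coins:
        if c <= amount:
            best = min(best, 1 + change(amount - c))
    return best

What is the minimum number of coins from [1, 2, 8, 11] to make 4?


Building up with DP:
change(0) = 0
change(1) = min(1+change(0)=1+0=1) = 1
change(2) = min(1+change(1)=1+1=2, 1+change(0)=1+0=1) = 1
change(3) = min(1+change(2)=1+1=2, 1+change(1)=1+1=2) = 2
change(4) = min(1+change(3)=1+2=3, 1+change(2)=1+1=2) = 2

2


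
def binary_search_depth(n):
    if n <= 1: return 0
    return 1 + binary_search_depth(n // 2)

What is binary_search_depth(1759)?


1759 / 2 = 879
879 / 2 = 439
439 / 2 = 219
219 / 2 = 109
109 / 2 = 54
54 / 2 = 27
27 / 2 = 13
13 / 2 = 6
6 / 2 = 3
3 / 2 = 1
Reached 1 after 10 halvings

10


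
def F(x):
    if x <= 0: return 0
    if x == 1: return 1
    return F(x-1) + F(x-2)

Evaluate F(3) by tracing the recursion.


Computing F(3) bottom-up:
F(0) = 0
F(1) = 1
F(2) = F(1) + F(0) = 1 + 0 = 1
F(3) = F(2) + F(1) = 1 + 1 = 2

2


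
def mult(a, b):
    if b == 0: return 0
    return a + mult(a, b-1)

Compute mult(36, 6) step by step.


mult(36, 6) = 36 + mult(36, 5)
mult(36, 5) = 36 + mult(36, 4)
mult(36, 4) = 36 + mult(36, 3)
mult(36, 3) = 36 + mult(36, 2)
mult(36, 2) = 36 + mult(36, 1)
mult(36, 1) = 36 + mult(36, 0)
mult(36, 0) = 0  (base case)
Total: 36 + 36 + 36 + 36 + 36 + 36 + 0 = 216

216


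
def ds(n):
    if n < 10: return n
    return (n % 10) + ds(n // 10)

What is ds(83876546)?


ds(83876546) = 6 + ds(8387654)
ds(8387654) = 4 + ds(838765)
ds(838765) = 5 + ds(83876)
ds(83876) = 6 + ds(8387)
ds(8387) = 7 + ds(838)
ds(838) = 8 + ds(83)
ds(83) = 3 + ds(8)
ds(8) = 8  (base case)
Total: 6 + 4 + 5 + 6 + 7 + 8 + 3 + 8 = 47

47


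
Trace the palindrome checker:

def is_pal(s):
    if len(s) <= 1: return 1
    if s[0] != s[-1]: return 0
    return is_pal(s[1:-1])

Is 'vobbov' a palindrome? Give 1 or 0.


is_pal('vobbov'): s[0]='v' == s[-1]='v' -> check is_pal('obbo')
is_pal('obbo'): s[0]='o' == s[-1]='o' -> check is_pal('bb')
is_pal('bb'): s[0]='b' == s[-1]='b' -> check is_pal('')
is_pal(''): len <= 1 -> return 1  (base case)
Result: 1 (palindrome)

1


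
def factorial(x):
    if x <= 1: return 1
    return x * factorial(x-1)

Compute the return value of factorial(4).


factorial(4)
= 4 * factorial(3)
= 4 * 3 * factorial(2)
= 4 * 3 * 2 * factorial(1)
= 4 * 3 * 2 * 1
= 24

24


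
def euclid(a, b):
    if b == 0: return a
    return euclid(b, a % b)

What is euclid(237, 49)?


euclid(237, 49) = euclid(49, 41)
euclid(49, 41) = euclid(41, 8)
euclid(41, 8) = euclid(8, 1)
euclid(8, 1) = euclid(1, 0)
euclid(1, 0) = 1  (base case)

1


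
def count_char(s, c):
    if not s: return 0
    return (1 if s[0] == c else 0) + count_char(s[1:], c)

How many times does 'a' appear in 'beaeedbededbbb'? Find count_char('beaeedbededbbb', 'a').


s[0]='b' != 'a' -> 0
s[0]='e' != 'a' -> 0
s[0]='a' == 'a' -> 1
s[0]='e' != 'a' -> 0
s[0]='e' != 'a' -> 0
s[0]='d' != 'a' -> 0
s[0]='b' != 'a' -> 0
s[0]='e' != 'a' -> 0
s[0]='d' != 'a' -> 0
s[0]='e' != 'a' -> 0
s[0]='d' != 'a' -> 0
s[0]='b' != 'a' -> 0
s[0]='b' != 'a' -> 0
s[0]='b' != 'a' -> 0
Sum: 0 + 0 + 1 + 0 + 0 + 0 + 0 + 0 + 0 + 0 + 0 + 0 + 0 + 0 = 1

1


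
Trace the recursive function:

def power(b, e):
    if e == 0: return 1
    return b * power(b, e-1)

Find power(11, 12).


power(11, 12)
= 11 * power(11, 11)
= 11 * 11 * power(11, 10)
= 11 * 11 * 11 * power(11, 9)
= 11 * 11 * 11 * 11 * power(11, 8)
= 11 * 11 * 11 * 11 * 11 * power(11, 7)
= 11 * 11 * 11 * 11 * 11 * 11 * power(11, 6)
= 11 * 11 * 11 * 11 * 11 * 11 * 11 * power(11, 5)
= 11 * 11 * 11 * 11 * 11 * 11 * 11 * 11 * power(11, 4)
= 11 * 11 * 11 * 11 * 11 * 11 * 11 * 11 * 11 * power(11, 3)
= 11 * 11 * 11 * 11 * 11 * 11 * 11 * 11 * 11 * 11 * power(11, 2)
= 11 * 11 * 11 * 11 * 11 * 11 * 11 * 11 * 11 * 11 * 11 * power(11, 1)
= 11 * 11 * 11 * 11 * 11 * 11 * 11 * 11 * 11 * 11 * 11 * 11 * power(11, 0)
= 11 * 11 * 11 * 11 * 11 * 11 * 11 * 11 * 11 * 11 * 11 * 11 * 1
= 3138428376721

3138428376721


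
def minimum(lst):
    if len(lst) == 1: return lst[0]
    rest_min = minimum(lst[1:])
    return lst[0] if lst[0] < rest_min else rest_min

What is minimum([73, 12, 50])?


minimum([73, 12, 50]): compare 73 with minimum([12, 50])
minimum([12, 50]): compare 12 with minimum([50])
minimum([50]) = 50  (base case)
Compare 12 with 50 -> 12
Compare 73 with 12 -> 12

12


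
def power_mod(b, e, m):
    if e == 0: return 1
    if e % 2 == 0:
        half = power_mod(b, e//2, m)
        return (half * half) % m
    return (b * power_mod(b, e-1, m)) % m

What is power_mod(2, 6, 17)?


power_mod(2, 6, 17): e is even, compute power_mod(2, 3, 17)
  power_mod(2, 3, 17): e is odd, compute power_mod(2, 2, 17)
    power_mod(2, 2, 17): e is even, compute power_mod(2, 1, 17)
      power_mod(2, 1, 17): e is odd, compute power_mod(2, 0, 17)
        power_mod(2, 0, 17) = 1
      (2 * 1) % 17 = 2
    half=2, (2*2) % 17 = 4
  (2 * 4) % 17 = 8
half=8, (8*8) % 17 = 13

13


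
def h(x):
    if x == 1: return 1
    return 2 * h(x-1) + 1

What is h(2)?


h(2) = 2 * h(1) + 1
h(1) = 1  (base case)
h(2) = 2 * 1 + 1 = 3

3


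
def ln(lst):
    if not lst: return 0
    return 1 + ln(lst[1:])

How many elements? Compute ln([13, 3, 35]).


ln([13, 3, 35]) = 1 + ln([3, 35])
ln([3, 35]) = 1 + ln([35])
ln([35]) = 1 + ln([])
ln([]) = 0  (base case)
Unwinding: 1 + 1 + 1 + 0 = 3

3


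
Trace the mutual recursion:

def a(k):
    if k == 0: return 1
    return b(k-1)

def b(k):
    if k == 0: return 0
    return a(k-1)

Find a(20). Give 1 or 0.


a(20) = b(19)
b(19) = a(18)
a(18) = b(17)
b(17) = a(16)
a(16) = b(15)
b(15) = a(14)
a(14) = b(13)
b(13) = a(12)
a(12) = b(11)
b(11) = a(10)
a(10) = b(9)
b(9) = a(8)
a(8) = b(7)
b(7) = a(6)
a(6) = b(5)
b(5) = a(4)
a(4) = b(3)
b(3) = a(2)
a(2) = b(1)
b(1) = a(0)
a(0) = 1  (base case)
Result: 1

1


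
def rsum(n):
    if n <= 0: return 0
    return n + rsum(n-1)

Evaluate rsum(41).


rsum(41)
= 41 + 40 + 39 + 38 + 37 + 36 + 35 + 34 + 33 + 32 + 31 + 30 + 29 + 28 + 27 + 26 + 25 + 24 + 23 + 22 + 21 + 20 + 19 + 18 + 17 + 16 + 15 + 14 + 13 + 12 + 11 + 10 + 9 + 8 + 7 + 6 + 5 + 4 + 3 + 2 + 1 + rsum(0)
= 41 + 40 + 39 + 38 + 37 + 36 + 35 + 34 + 33 + 32 + 31 + 30 + 29 + 28 + 27 + 26 + 25 + 24 + 23 + 22 + 21 + 20 + 19 + 18 + 17 + 16 + 15 + 14 + 13 + 12 + 11 + 10 + 9 + 8 + 7 + 6 + 5 + 4 + 3 + 2 + 1 + 0
= 861

861


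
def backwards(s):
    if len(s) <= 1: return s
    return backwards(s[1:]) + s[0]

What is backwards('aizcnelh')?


backwards('aizcnelh') = backwards('izcnelh') + 'a'
backwards('izcnelh') = backwards('zcnelh') + 'i'
backwards('zcnelh') = backwards('cnelh') + 'z'
backwards('cnelh') = backwards('nelh') + 'c'
backwards('nelh') = backwards('elh') + 'n'
backwards('elh') = backwards('lh') + 'e'
backwards('lh') = backwards('h') + 'l'
backwards('h') = 'h'  (base case)
Concatenating: 'h' + 'l' + 'e' + 'n' + 'c' + 'z' + 'i' + 'a' = 'hlenczia'

hlenczia


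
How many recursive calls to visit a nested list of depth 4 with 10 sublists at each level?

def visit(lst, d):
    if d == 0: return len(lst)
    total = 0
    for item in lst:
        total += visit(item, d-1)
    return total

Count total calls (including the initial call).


At depth 0 (root): 1 call
At depth 1: each of 1 parents calls visit on 10 children = 10 calls
At depth 2: each of 10 parents calls visit on 10 children = 100 calls
At depth 3: each of 100 parents calls visit on 10 children = 1000 calls
At depth 4: each of 1000 parents calls visit on 10 children = 10000 calls
Total: 1 + 10 + 100 + 1000 + 10000 = 11111

11111


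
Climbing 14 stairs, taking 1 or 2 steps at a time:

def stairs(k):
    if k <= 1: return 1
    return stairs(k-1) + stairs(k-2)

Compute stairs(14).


Building up from base cases:
stairs(0) = 1
stairs(1) = 1
stairs(2) = stairs(1) + stairs(0) = 1 + 1 = 2
stairs(3) = stairs(2) + stairs(1) = 2 + 1 = 3
stairs(4) = stairs(3) + stairs(2) = 3 + 2 = 5
stairs(5) = stairs(4) + stairs(3) = 5 + 3 = 8
stairs(6) = stairs(5) + stairs(4) = 8 + 5 = 13
stairs(7) = stairs(6) + stairs(5) = 13 + 8 = 21
stairs(8) = stairs(7) + stairs(6) = 21 + 13 = 34
stairs(9) = stairs(8) + stairs(7) = 34 + 21 = 55
stairs(10) = stairs(9) + stairs(8) = 55 + 34 = 89
stairs(11) = stairs(10) + stairs(9) = 89 + 55 = 144
stairs(12) = stairs(11) + stairs(10) = 144 + 89 = 233
stairs(13) = stairs(12) + stairs(11) = 233 + 144 = 377
stairs(14) = stairs(13) + stairs(12) = 377 + 233 = 610

610


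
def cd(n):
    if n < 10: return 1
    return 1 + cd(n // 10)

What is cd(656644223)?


cd(656644223) = 1 + cd(65664422)
cd(65664422) = 1 + cd(6566442)
cd(6566442) = 1 + cd(656644)
cd(656644) = 1 + cd(65664)
cd(65664) = 1 + cd(6566)
cd(6566) = 1 + cd(656)
cd(656) = 1 + cd(65)
cd(65) = 1 + cd(6)
cd(6) = 1  (base case: 6 < 10)
Unwinding: 1 + 1 + 1 + 1 + 1 + 1 + 1 + 1 + 1 = 9

9


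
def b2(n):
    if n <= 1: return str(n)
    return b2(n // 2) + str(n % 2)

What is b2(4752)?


b2(4752) = b2(2376) + '0'
b2(2376) = b2(1188) + '0'
b2(1188) = b2(594) + '0'
b2(594) = b2(297) + '0'
b2(297) = b2(148) + '1'
b2(148) = b2(74) + '0'
b2(74) = b2(37) + '0'
b2(37) = b2(18) + '1'
b2(18) = b2(9) + '0'
b2(9) = b2(4) + '1'
b2(4) = b2(2) + '0'
b2(2) = b2(1) + '0'
b2(1) = '1'  (base case)
Concatenating: '1' + '0' + '0' + '1' + '0' + '1' + '0' + '0' + '1' + '0' + '0' + '0' + '0' = '1001010010000'

1001010010000


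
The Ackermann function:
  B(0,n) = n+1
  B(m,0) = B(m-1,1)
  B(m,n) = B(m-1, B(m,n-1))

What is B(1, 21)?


B(1, 21) = B(0, B(1, 20))
  B(1, 20) = B(0, B(1, 19))
    B(1, 19) = B(0, B(1, 18))
      B(1, 18) = B(0, B(1, 17))
        B(1, 17) = B(0, B(1, 16))
          B(1, 16) = B(0, B(1, 15))
          B(1, 15) = B(0, B(1, 14))
          B(1, 14) = B(0, B(1, 13))
          B(1, 13) = B(0, B(1, 12))
          B(1, 12) = B(0, B(1, 11))
          B(1, 11) = B(0, B(1, 10))
          B(1, 10) = B(0, B(1, 9))
          B(1, 9) = B(0, B(1, 8))
          B(1, 8) = B(0, B(1, 7))
          B(1, 7) = B(0, B(1, 6))
          B(1, 6) = B(0, B(1, 5))
          B(1, 5) = B(0, B(1, 4))
          B(1, 4) = B(0, B(1, 3))
          B(1, 3) = B(0, B(1, 2))
          B(1, 2) = B(0, B(1, 1))
          B(1, 1) = B(0, B(1, 0))
          B(1, 0) = B(0, 1)
          B(0, 1) = 2
            = B(0, 2)
          B(0, 2) = 3
... (trace truncated)
Result: B(1, 21) = 23

23


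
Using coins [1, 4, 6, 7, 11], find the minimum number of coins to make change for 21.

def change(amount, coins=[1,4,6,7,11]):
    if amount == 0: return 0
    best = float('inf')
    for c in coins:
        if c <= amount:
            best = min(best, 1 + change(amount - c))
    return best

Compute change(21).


Building up with DP:
change(0) = 0
change(1) = min(1+change(0)=1+0=1) = 1
change(2) = min(1+change(1)=1+1=2) = 2
change(3) = min(1+change(2)=1+2=3) = 3
change(4) = min(1+change(3)=1+3=4, 1+change(0)=1+0=1) = 1
change(5) = min(1+change(4)=1+1=2, 1+change(1)=1+1=2) = 2
change(6) = min(1+change(5)=1+2=3, 1+change(2)=1+2=3, 1+change(0)=1+0=1) = 1
change(7) = min(1+change(6)=1+1=2, 1+change(3)=1+3=4, 1+change(1)=1+1=2, 1+change(0)=1+0=1) = 1
change(8) = min(1+change(7)=1+1=2, 1+change(4)=1+1=2, 1+change(2)=1+2=3, 1+change(1)=1+1=2) = 2
change(9) = min(1+change(8)=1+2=3, 1+change(5)=1+2=3, 1+change(3)=1+3=4, 1+change(2)=1+2=3) = 3
change(10) = min(1+change(9)=1+3=4, 1+change(6)=1+1=2, 1+change(4)=1+1=2, 1+change(3)=1+3=4) = 2
change(11) = min(1+change(10)=1+2=3, 1+change(7)=1+1=2, 1+change(5)=1+2=3, 1+change(4)=1+1=2, 1+change(0)=1+0=1) = 1
change(12) = min(1+change(11)=1+1=2, 1+change(8)=1+2=3, 1+change(6)=1+1=2, 1+change(5)=1+2=3, 1+change(1)=1+1=2) = 2
change(13) = min(1+change(12)=1+2=3, 1+change(9)=1+3=4, 1+change(7)=1+1=2, 1+change(6)=1+1=2, 1+change(2)=1+2=3) = 2
change(14) = min(1+change(13)=1+2=3, 1+change(10)=1+2=3, 1+change(8)=1+2=3, 1+change(7)=1+1=2, 1+change(3)=1+3=4) = 2
change(15) = min(1+change(14)=1+2=3, 1+change(11)=1+1=2, 1+change(9)=1+3=4, 1+change(8)=1+2=3, 1+change(4)=1+1=2) = 2
change(16) = min(1+change(15)=1+2=3, 1+change(12)=1+2=3, 1+change(10)=1+2=3, 1+change(9)=1+3=4, 1+change(5)=1+2=3) = 3
change(17) = min(1+change(16)=1+3=4, 1+change(13)=1+2=3, 1+change(11)=1+1=2, 1+change(10)=1+2=3, 1+change(6)=1+1=2) = 2
change(18) = min(1+change(17)=1+2=3, 1+change(14)=1+2=3, 1+change(12)=1+2=3, 1+change(11)=1+1=2, 1+change(7)=1+1=2) = 2
change(19) = min(1+change(18)=1+2=3, 1+change(15)=1+2=3, 1+change(13)=1+2=3, 1+change(12)=1+2=3, 1+change(8)=1+2=3) = 3
change(20) = min(1+change(19)=1+3=4, 1+change(16)=1+3=4, 1+change(14)=1+2=3, 1+change(13)=1+2=3, 1+change(9)=1+3=4) = 3
change(21) = min(1+change(20)=1+3=4, 1+change(17)=1+2=3, 1+change(15)=1+2=3, 1+change(14)=1+2=3, 1+change(10)=1+2=3) = 3

3


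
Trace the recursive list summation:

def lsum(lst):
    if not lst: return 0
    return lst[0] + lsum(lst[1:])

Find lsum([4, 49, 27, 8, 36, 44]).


lsum([4, 49, 27, 8, 36, 44]) = 4 + lsum([49, 27, 8, 36, 44])
lsum([49, 27, 8, 36, 44]) = 49 + lsum([27, 8, 36, 44])
lsum([27, 8, 36, 44]) = 27 + lsum([8, 36, 44])
lsum([8, 36, 44]) = 8 + lsum([36, 44])
lsum([36, 44]) = 36 + lsum([44])
lsum([44]) = 44 + lsum([])
lsum([]) = 0  (base case)
Total: 4 + 49 + 27 + 8 + 36 + 44 + 0 = 168

168


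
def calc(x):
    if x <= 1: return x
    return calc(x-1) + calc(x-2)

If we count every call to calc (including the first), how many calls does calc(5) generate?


Let C(n) = total calls for calc(n)
C(0) = 1, C(1) = 1
C(2) = 1 + C(1) + C(0) = 1 + 1 + 1 = 3
C(3) = 1 + C(2) + C(1) = 1 + 3 + 1 = 5
C(4) = 1 + C(3) + C(2) = 1 + 5 + 3 = 9
C(5) = 1 + C(4) + C(3) = 1 + 9 + 5 = 15

15


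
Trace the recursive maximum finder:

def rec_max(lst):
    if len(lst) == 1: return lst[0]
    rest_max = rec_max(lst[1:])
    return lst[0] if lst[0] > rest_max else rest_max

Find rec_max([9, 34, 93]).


rec_max([9, 34, 93]): compare 9 with rec_max([34, 93])
rec_max([34, 93]): compare 34 with rec_max([93])
rec_max([93]) = 93  (base case)
Compare 34 with 93 -> 93
Compare 9 with 93 -> 93

93


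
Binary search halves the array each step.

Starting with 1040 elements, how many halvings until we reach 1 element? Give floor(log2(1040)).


1040 / 2 = 520
520 / 2 = 260
260 / 2 = 130
130 / 2 = 65
65 / 2 = 32
32 / 2 = 16
16 / 2 = 8
8 / 2 = 4
4 / 2 = 2
2 / 2 = 1
Reached 1 after 10 halvings

10


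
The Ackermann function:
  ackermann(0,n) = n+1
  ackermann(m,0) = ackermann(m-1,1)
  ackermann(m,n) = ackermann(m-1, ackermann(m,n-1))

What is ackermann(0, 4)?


ackermann(0, 4) = 5
Result: ackermann(0, 4) = 5

5


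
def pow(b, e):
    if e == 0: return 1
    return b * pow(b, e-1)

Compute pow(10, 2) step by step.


pow(10, 2)
= 10 * pow(10, 1)
= 10 * 10 * pow(10, 0)
= 10 * 10 * 1
= 100

100


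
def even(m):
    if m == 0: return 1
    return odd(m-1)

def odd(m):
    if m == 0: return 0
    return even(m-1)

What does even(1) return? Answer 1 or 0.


even(1) = odd(0)
odd(0) = 0  (base case)
Result: 0

0


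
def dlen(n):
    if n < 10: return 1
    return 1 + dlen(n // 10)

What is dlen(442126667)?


dlen(442126667) = 1 + dlen(44212666)
dlen(44212666) = 1 + dlen(4421266)
dlen(4421266) = 1 + dlen(442126)
dlen(442126) = 1 + dlen(44212)
dlen(44212) = 1 + dlen(4421)
dlen(4421) = 1 + dlen(442)
dlen(442) = 1 + dlen(44)
dlen(44) = 1 + dlen(4)
dlen(4) = 1  (base case: 4 < 10)
Unwinding: 1 + 1 + 1 + 1 + 1 + 1 + 1 + 1 + 1 = 9

9


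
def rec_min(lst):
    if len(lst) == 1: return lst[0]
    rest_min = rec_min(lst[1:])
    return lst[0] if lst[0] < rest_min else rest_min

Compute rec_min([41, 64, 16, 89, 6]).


rec_min([41, 64, 16, 89, 6]): compare 41 with rec_min([64, 16, 89, 6])
rec_min([64, 16, 89, 6]): compare 64 with rec_min([16, 89, 6])
rec_min([16, 89, 6]): compare 16 with rec_min([89, 6])
rec_min([89, 6]): compare 89 with rec_min([6])
rec_min([6]) = 6  (base case)
Compare 89 with 6 -> 6
Compare 16 with 6 -> 6
Compare 64 with 6 -> 6
Compare 41 with 6 -> 6

6


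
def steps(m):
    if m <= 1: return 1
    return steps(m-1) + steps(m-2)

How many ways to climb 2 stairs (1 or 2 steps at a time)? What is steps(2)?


Building up from base cases:
steps(0) = 1
steps(1) = 1
steps(2) = steps(1) + steps(0) = 1 + 1 = 2

2


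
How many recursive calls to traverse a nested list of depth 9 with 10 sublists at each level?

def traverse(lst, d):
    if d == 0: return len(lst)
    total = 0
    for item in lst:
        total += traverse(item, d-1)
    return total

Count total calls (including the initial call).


At depth 0 (root): 1 call
At depth 1: each of 1 parents calls traverse on 10 children = 10 calls
At depth 2: each of 10 parents calls traverse on 10 children = 100 calls
At depth 3: each of 100 parents calls traverse on 10 children = 1000 calls
At depth 4: each of 1000 parents calls traverse on 10 children = 10000 calls
At depth 5: each of 10000 parents calls traverse on 10 children = 100000 calls
At depth 6: each of 100000 parents calls traverse on 10 children = 1000000 calls
At depth 7: each of 1000000 parents calls traverse on 10 children = 10000000 calls
At depth 8: each of 10000000 parents calls traverse on 10 children = 100000000 calls
At depth 9: each of 100000000 parents calls traverse on 10 children = 1000000000 calls
Total: 1 + 10 + 100 + 1000 + 10000 + 100000 + 1000000 + 10000000 + 100000000 + 1000000000 = 1111111111

1111111111
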